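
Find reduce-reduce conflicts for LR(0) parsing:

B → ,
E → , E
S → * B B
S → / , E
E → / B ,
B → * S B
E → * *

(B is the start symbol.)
No reduce-reduce conflicts

A reduce-reduce conflict occurs when an LR(0) state has two complete items [A → α .] and [B → β .] — both call for a reduction, and with no lookahead the parser cannot choose between them.

Augment with B' → B and build the canonical LR(0) collection (I0 = CLOSURE({[B' → . B]}), then GOTO on every symbol after a dot until no new states appear). It has 19 states:
  I0: { [B → . * S B], [B → . ,], [B' → . B] }  — shift
  I1: { [B → * . S B], [S → . * B B], [S → . / , E] }  — shift
  I2: { [B → , .] }  — reduce
  I3: { [B' → B .] }  — accept
  I4: { [B → . * S B], [B → . ,], [S → * . B B] }  — shift
  I5: { [S → / . , E] }  — shift
  I6: { [B → * S . B], [B → . * S B], [B → . ,] }  — shift
  I7: { [B → * S B .] }  — reduce
  I8: { [E → . * *], [E → . , E], [E → . / B ,], [S → / , . E] }  — shift
  I9: { [E → * . *] }  — shift
  I10: { [E → , . E], [E → . * *], [E → . , E], [E → . / B ,] }  — shift
  I11: { [B → . * S B], [B → . ,], [E → / . B ,] }  — shift
  I12: { [S → / , E .] }  — reduce
  I13: { [E → / B . ,] }  — shift
  I14: { [E → / B , .] }  — reduce
  I15: { [E → , E .] }  — reduce
  I16: { [E → * * .] }  — reduce
  I17: { [B → . * S B], [B → . ,], [S → * B . B] }  — shift
  I18: { [S → * B B .] }  — reduce

No state contains more than one complete item.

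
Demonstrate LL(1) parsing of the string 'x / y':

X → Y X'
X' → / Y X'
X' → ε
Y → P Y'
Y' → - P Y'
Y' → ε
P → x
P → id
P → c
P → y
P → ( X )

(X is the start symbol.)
Stack is shown with the top on the left.

Stack      Input    Action
--------------------------
X $        x / y $  output X → Y X'
Y X' $     x / y $  output Y → P Y'
P Y' X' $  x / y $  output P → x
x Y' X' $  x / y $  match 'x'
Y' X' $    / y $    output Y' → ε
X' $       / y $    output X' → / Y X'
/ Y X' $   / y $    match '/'
Y X' $     y $      output Y → P Y'
P Y' X' $  y $      output P → y
y Y' X' $  y $      match 'y'
Y' X' $    $        output Y' → ε
X' $       $        output X' → ε
$          $        accept

The string is accepted.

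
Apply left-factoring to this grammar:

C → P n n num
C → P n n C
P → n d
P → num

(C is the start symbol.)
Left-factoring transforms A → αβ₁ | αβ₂ into A → αA' and A' → β₁ | β₂
(α is the longest common prefix among the alternatives). Repeat until
no nonterminal has two alternatives with a common prefix.

Round 1: C has alternatives sharing prefix 'P n n'. Introduce C': C → P n n C'
  Add: C' → num
  Add: C' → C

No remaining common prefixes — done.

Resulting grammar:
C → P n n C'
C' → num
C' → C
P → n d
P → num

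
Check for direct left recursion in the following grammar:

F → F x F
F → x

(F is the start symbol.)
Direct left recursion occurs when N → N α for some non-terminal N (the right-hand side begins with the left-hand side itself).

F → F x F: LEFT RECURSIVE (starts with F)
F → x: starts with x

The grammar has direct left recursion on: F.

Answer: Yes, F is left-recursive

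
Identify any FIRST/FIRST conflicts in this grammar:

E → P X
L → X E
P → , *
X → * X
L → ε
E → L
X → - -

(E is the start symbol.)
A FIRST/FIRST conflict occurs when two productions N → α and N → β for the same non-terminal have FIRST(α) ∩ FIRST(β) ≠ ∅ (with ε ∈ FIRST of a nullable right-hand side, so two nullable alternatives also conflict).

FIRST sets of the non-terminals at (or reachable through a nullable prefix from) the front of some alternative:
  FIRST(P) = { ',' }
  FIRST(L) = { '*', '-', ε }
  FIRST(X) = { '*', '-' }

Productions for E:
  E → P X: FIRST = { ',' }
  E → L: FIRST = { '*', '-', ε }
Productions for L:
  L → X E: FIRST = { '*', '-' }
  L → ε: FIRST = { ε }
Productions for X:
  X → * X: FIRST = { '*' }
  X → - -: FIRST = { '-' }
P has only one production, so no FIRST/FIRST conflict is possible there.

All alternatives of each non-terminal have pairwise disjoint FIRST sets.

Answer: No FIRST/FIRST conflicts.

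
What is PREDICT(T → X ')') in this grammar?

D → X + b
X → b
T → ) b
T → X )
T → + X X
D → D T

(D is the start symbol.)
PREDICT(T → X ')') = (FIRST(RHS) \ {ε}) ∪ (FOLLOW(T) if ε ∈ FIRST(RHS), i.e. RHS ⇒* ε)
FIRST(X) = { 'b' }
FIRST(X ')') = { 'b' }
ε ∉ FIRST(X ')'), so FOLLOW(T) is not added.
PREDICT(T → X ')') = { 'b' }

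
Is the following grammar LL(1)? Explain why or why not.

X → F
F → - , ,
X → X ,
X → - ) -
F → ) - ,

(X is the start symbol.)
Relevant sets:
  FIRST(F) = { ')', '-' }
  FIRST(X) = { ')', '-' }

For X:
  PREDICT(X → F) = { ')', '-' }
  PREDICT(X → X ',') = { ')', '-' }
  PREDICT(X → '-' ')' '-') = { '-' }
For F:
  PREDICT(F → '-' ',' ',') = { '-' }
  PREDICT(F → ')' '-' ',') = { ')' }

Conflict found: Predict set conflict for X: { ')', '-' }
The grammar is NOT LL(1).

Answer: No. Predict set conflict for X: { ')', '-' }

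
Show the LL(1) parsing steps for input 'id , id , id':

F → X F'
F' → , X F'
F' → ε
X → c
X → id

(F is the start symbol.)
Stack is shown with the top on the left.

Stack     Input           Action
--------------------------------
F $       id , id , id $  output F → X F'
X F' $    id , id , id $  output X → id
id F' $   id , id , id $  match 'id'
F' $      , id , id $     output F' → , X F'
, X F' $  , id , id $     match ','
X F' $    id , id $       output X → id
id F' $   id , id $       match 'id'
F' $      , id $          output F' → , X F'
, X F' $  , id $          match ','
X F' $    id $            output X → id
id F' $   id $            match 'id'
F' $      $               output F' → ε
$         $               accept

The string is accepted.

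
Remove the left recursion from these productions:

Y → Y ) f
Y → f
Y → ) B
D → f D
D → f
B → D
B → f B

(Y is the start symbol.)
Y → f Y'
Y → ) B Y'
Y' → ) f Y'
Y' → ε
D → f D
D → f
B → D
B → f B

Y is directly left-recursive. The standard transformation for
  A → A α₁ | ... | A α_m | β₁ | ... | β_n
is
  A  → β₁ A' | ... | β_n A'
  A' → α₁ A' | ... | α_m A' | ε

Y → f becomes Y → f Y'
Y → ) B becomes Y → ) B Y'
Y → Y ) f becomes Y' → ) f Y'
Add Y' → ε

Productions for other non-terminals are unchanged:
  D → f D
  D → f
  B → D
  B → f B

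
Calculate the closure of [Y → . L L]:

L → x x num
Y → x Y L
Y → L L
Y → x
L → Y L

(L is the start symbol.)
{ [L → . Y L], [L → . x x num], [Y → . L L], [Y → . x Y L], [Y → . x] }

To compute CLOSURE, for each item [A → α.Bβ] where B is a non-terminal, add [B → .γ] for all productions B → γ; repeat for the newly added items until nothing changes.

Start with: [Y → . L L]
  [Y → . L L] has the dot before L: add [L → . x x num], [L → . Y L]
  [L → . Y L] has the dot before Y: add [Y → . x Y L], [Y → . x]
No further items can be added.

CLOSURE = { [L → . Y L], [L → . x x num], [Y → . L L], [Y → . x Y L], [Y → . x] }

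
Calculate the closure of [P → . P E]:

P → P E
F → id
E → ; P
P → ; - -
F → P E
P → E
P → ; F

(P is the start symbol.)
Start with: [P → . P E]
  [P → . P E] has the dot before P: add [P → . ; - -], [P → . E], [P → . ; F]
  [P → . E] has the dot before E: add [E → . ; P]
No further items can be added.

CLOSURE = { [E → . ; P], [P → . ; - -], [P → . ; F], [P → . E], [P → . P E] }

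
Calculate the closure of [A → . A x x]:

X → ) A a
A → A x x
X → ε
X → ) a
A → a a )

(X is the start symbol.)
{ [A → . A x x], [A → . a a )] }

To compute CLOSURE, for each item [A → α.Bβ] where B is a non-terminal, add [B → .γ] for all productions B → γ; repeat for the newly added items until nothing changes.

Start with: [A → . A x x]
  [A → . A x x] has the dot before A: add [A → . a a )]
No further items can be added.

CLOSURE = { [A → . A x x], [A → . a a )] }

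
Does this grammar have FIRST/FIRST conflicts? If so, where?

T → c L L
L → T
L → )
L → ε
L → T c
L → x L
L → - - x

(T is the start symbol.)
Yes. L → T / L → T c on { 'c' }

A FIRST/FIRST conflict occurs when two productions N → α and N → β for the same non-terminal have FIRST(α) ∩ FIRST(β) ≠ ∅ (with ε ∈ FIRST of a nullable right-hand side, so two nullable alternatives also conflict).

FIRST sets of the non-terminals at (or reachable through a nullable prefix from) the front of some alternative:
  FIRST(T) = { 'c' }

Productions for L:
  L → T: FIRST = { 'c' }
  L → ): FIRST = { ')' }
  L → ε: FIRST = { ε }
  L → T c: FIRST = { 'c' }
  L → x L: FIRST = { 'x' }
  L → - - x: FIRST = { '-' }
T has only one production, so no FIRST/FIRST conflict is possible there.

Conflict for L: L → T and L → T c
  Overlap: { 'c' }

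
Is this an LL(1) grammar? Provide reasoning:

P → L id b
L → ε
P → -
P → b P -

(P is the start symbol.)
Yes, the grammar is LL(1).

Relevant sets:
  FIRST(L) = { ε }

For P:
  PREDICT(P → L id b) = { 'id' }
  PREDICT(P → '-') = { '-' }
  PREDICT(P → b P '-') = { 'b' }
L has a single production, so nothing to check there.

All predict sets are disjoint. The grammar IS LL(1).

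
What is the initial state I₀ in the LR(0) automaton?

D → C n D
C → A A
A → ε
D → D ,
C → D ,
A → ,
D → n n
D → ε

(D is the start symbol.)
{ [A → . ,], [A → .], [C → . A A], [C → . D ,], [D → . C n D], [D → . D ,], [D → . n n], [D → .], [D' → . D] }

First, augment the grammar with D' → D
I₀ = CLOSURE({ [D' → . D] }):
  [D' → . D] has the dot before D: add [D → . C n D], [D → . D ,], [D → . n n], [D → .]
  [D → . C n D] has the dot before C: add [C → . A A], [C → . D ,]
  [C → . A A] has the dot before A: add [A → .], [A → . ,]
No further items can be added.

I₀ = { [A → . ,], [A → .], [C → . A A], [C → . D ,], [D → . C n D], [D → . D ,], [D → . n n], [D → .], [D' → . D] }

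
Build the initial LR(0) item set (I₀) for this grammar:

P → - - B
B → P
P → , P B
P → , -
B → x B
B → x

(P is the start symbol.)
{ [P → . , -], [P → . , P B], [P → . - - B], [P' → . P] }

First, augment the grammar with P' → P
I₀ = CLOSURE({ [P' → . P] }):
  [P' → . P] has the dot before P: add [P → . - - B], [P → . , P B], [P → . , -]
No further items can be added.

I₀ = { [P → . , -], [P → . , P B], [P → . - - B], [P' → . P] }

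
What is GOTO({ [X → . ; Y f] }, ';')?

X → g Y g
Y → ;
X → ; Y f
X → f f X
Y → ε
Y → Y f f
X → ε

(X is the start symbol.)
{ [X → ; . Y f], [Y → . ;], [Y → . Y f f], [Y → .] }

GOTO(I, ';') = CLOSURE({ [A → αX.β] : [A → α.Xβ] ∈ I, X = ';' })

Items with dot before ';', with the dot advanced:
  [X → . ; Y f] → [X → ; . Y f]
Closure of the advanced items:
  [X → ; . Y f] has the dot before Y: add [Y → . ;], [Y → .], [Y → . Y f f]

GOTO = { [X → ; . Y f], [Y → . ;], [Y → . Y f f], [Y → .] }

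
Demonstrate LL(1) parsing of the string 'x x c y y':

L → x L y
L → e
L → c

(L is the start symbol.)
Stack is shown with the top on the left.

Stack      Input        Action
------------------------------
L $        x x c y y $  output L → x L y
x L y $    x x c y y $  match 'x'
L y $      x c y y $    output L → x L y
x L y y $  x c y y $    match 'x'
L y y $    c y y $      output L → c
c y y $    c y y $      match 'c'
y y $      y y $        match 'y'
y $        y $          match 'y'
$          $            accept

The string is accepted.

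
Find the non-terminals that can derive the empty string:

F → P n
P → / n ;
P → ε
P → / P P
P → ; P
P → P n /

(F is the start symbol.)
A non-terminal is nullable if it can derive ε (the empty string): either it has an ε-production, or it has a production whose right-hand side consists entirely of nullable non-terminals.

ε-productions: P → ε
So P is immediately nullable.
No further non-terminal can be added: every production for the remaining non-terminals contains a terminal or a non-nullable non-terminal.
Nullable = { 'P' }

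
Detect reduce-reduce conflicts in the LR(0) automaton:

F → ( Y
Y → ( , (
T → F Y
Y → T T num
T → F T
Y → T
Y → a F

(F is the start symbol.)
A reduce-reduce conflict occurs when an LR(0) state has two complete items [A → α .] and [B → β .] — both call for a reduction, and with no lookahead the parser cannot choose between them.

Augment with F' → F and build the canonical LR(0) collection (I0 = CLOSURE({[F' → . F]}), then GOTO on every symbol after a dot until no new states appear). It has 15 states:
  I0: { [F → . ( Y], [F' → . F] }  — shift
  I1: { [F → ( . Y], [F → . ( Y], [T → . F T], [T → . F Y], [Y → . ( , (], [Y → . T T num], [Y → . T], [Y → . a F] }  — shift
  I2: { [F' → F .] }  — accept
  I3: { [F → ( . Y], [F → . ( Y], [T → . F T], [T → . F Y], [Y → ( . , (], [Y → . ( , (], [Y → . T T num], [Y → . T], [Y → . a F] }  — shift
  I4: { [F → . ( Y], [T → . F T], [T → . F Y], [T → F . T], [T → F . Y], [Y → . ( , (], [Y → . T T num], [Y → . T], [Y → . a F] }  — shift
  I5: { [F → . ( Y], [T → . F T], [T → . F Y], [Y → T . T num], [Y → T .] }  — shift, reduce
  I6: { [F → ( Y .] }  — reduce
  I7: { [F → . ( Y], [Y → a . F] }  — shift
  I8: { [Y → a F .] }  — reduce
  I9: { [Y → T T . num] }  — shift
  I10: { [Y → T T num .] }  — reduce
  I11: { [F → . ( Y], [T → . F T], [T → . F Y], [T → F T .], [Y → T . T num], [Y → T .] }  — shift, 2 reduces
  I12: { [T → F Y .] }  — reduce
  I13: { [Y → ( , . (] }  — shift
  I14: { [Y → ( , ( .] }  — reduce

I11 contains complete items [T → F T .], [Y → T .] — reduce-reduce conflict.

Answer: Yes — I11: [T → F T .] vs [Y → T .]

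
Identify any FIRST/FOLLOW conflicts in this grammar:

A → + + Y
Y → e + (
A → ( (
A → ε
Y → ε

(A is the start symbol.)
A FIRST/FOLLOW conflict occurs when a non-terminal N has a nullable alternative N → β (β ⇒* ε) and another alternative N → α with FIRST(α) ∩ FOLLOW(N) ≠ ∅: on such a lookahead the parser cannot decide between expanding α and letting N vanish via β.

Nullable non-terminals: A, Y.

A: nullable alternative(s) A → ε; FOLLOW(A) = { $ }
  A → + + Y: FIRST \ {ε} = { '+' } — disjoint from FOLLOW(A)
  A → ( (: FIRST \ {ε} = { '(' } — disjoint from FOLLOW(A)
  A → ε: FIRST \ {ε} = { } — this is the only nullable alternative, skip

Y: nullable alternative(s) Y → ε; FOLLOW(Y) = { $ }
  Y → e + (: FIRST \ {ε} = { 'e' } — disjoint from FOLLOW(Y)
  Y → ε: FIRST \ {ε} = { } — this is the only nullable alternative, skip

No FIRST/FOLLOW conflicts found.

Answer: No FIRST/FOLLOW conflicts.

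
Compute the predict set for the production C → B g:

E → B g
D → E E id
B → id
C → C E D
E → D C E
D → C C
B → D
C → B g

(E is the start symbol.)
{ 'id' }

PREDICT(C → B g) = (FIRST(RHS) \ {ε}) ∪ (FOLLOW(C) if ε ∈ FIRST(RHS), i.e. RHS ⇒* ε)
FIRST(B) = { 'id' }
FIRST(B g) = { 'id' }
ε ∉ FIRST(B g), so FOLLOW(C) is not added.
PREDICT(C → B g) = { 'id' }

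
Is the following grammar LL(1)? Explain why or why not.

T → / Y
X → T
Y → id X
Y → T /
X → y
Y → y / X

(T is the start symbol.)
Relevant sets:
  FIRST(T) = { '/' }

For X:
  PREDICT(X → T) = { '/' }
  PREDICT(X → y) = { 'y' }
For Y:
  PREDICT(Y → id X) = { 'id' }
  PREDICT(Y → T '/') = { '/' }
  PREDICT(Y → y '/' X) = { 'y' }
T has a single production, so nothing to check there.

All predict sets are disjoint. The grammar IS LL(1).

Answer: Yes, the grammar is LL(1).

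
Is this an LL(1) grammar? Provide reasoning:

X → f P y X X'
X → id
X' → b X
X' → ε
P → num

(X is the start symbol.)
No. Predict set conflict for X': { 'b' }

A grammar is LL(1) if for each non-terminal N with multiple productions, the predict sets of those productions are pairwise disjoint, where PREDICT(N → α) = (FIRST(α) \ {ε}) ∪ (FOLLOW(N) if α ⇒* ε).

Relevant sets:
  FOLLOW(X') = { $, 'b' }

For X:
  PREDICT(X → f P y X X') = { 'f' }
  PREDICT(X → id) = { 'id' }
For X':
  PREDICT(X' → b X) = { 'b' }
  PREDICT(X' → ε) = { $, 'b' }
P has a single production, so nothing to check there.

Conflict found: Predict set conflict for X': { 'b' }
The grammar is NOT LL(1).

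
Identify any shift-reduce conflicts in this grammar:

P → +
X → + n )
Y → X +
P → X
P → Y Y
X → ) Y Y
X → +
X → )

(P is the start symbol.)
A shift-reduce conflict occurs when an LR(0) state has both:
  - a complete (reduce) item [A → α .] (dot at the end), and
  - a shift item [B → β . c γ] (dot before a terminal).

Augment with P' → P and build the canonical LR(0) collection (I0 = CLOSURE({[P' → . P]}), then GOTO on every symbol after a dot until no new states appear). It has 14 states:
  I0: { [P → . +], [P → . X], [P → . Y Y], [P' → . P], [X → . ) Y Y], [X → . )], [X → . + n )], [X → . +], [Y → . X +] }  — shift
  I1: { [X → ) . Y Y], [X → ) .], [X → . ) Y Y], [X → . )], [X → . + n )], [X → . +], [Y → . X +] }  — shift, reduce
  I2: { [P → + .], [X → + . n )], [X → + .] }  — shift, 2 reduces
  I3: { [P' → P .] }  — accept
  I4: { [P → X .], [Y → X . +] }  — shift, reduce
  I5: { [P → Y . Y], [X → . ) Y Y], [X → . )], [X → . + n )], [X → . +], [Y → . X +] }  — shift
  I6: { [X → + . n )], [X → + .] }  — shift, reduce
  I7: { [Y → X . +] }  — shift
  I8: { [P → Y Y .] }  — reduce
  I9: { [Y → X + .] }  — reduce
  I10: { [X → + n . )] }  — shift
  I11: { [X → + n ) .] }  — reduce
  I12: { [X → ) Y . Y], [X → . ) Y Y], [X → . )], [X → . + n )], [X → . +], [Y → . X +] }  — shift
  I13: { [X → ) Y Y .] }  — reduce

I1 contains reduce item [X → ) .] and shift items [X → . )], [X → . ) Y Y], [X → . +], [X → . + n )] — shift-reduce conflict.
I2 contains reduce items [P → + .], [X → + .] and shift item [X → + . n )] — shift-reduce conflict.
I4 contains reduce item [P → X .] and shift item [Y → X . +] — shift-reduce conflict.
I6 contains reduce item [X → + .] and shift item [X → + . n )] — shift-reduce conflict.

Answer: Yes — I1: [X → ) .] vs [X → . )]; I2: [P → + .] vs [X → + . n )]; I4: [P → X .] vs [Y → X . +]; I6: [X → + .] vs [X → + . n )]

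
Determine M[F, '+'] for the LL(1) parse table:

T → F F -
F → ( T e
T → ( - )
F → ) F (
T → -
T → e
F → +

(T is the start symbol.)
F → +

To find M[F, '+'], we find productions for F where '+' is in the predict set (PREDICT(N → α) = (FIRST(α) \ {ε}) ∪ (FOLLOW(N) if α ⇒* ε)).

F → ( T e: PREDICT = { '(' }
F → ) F (: PREDICT = { ')' }
F → +: PREDICT = { '+' }
  '+' is in predict set, so this production goes in M[F, '+']

M[F, '+'] = F → +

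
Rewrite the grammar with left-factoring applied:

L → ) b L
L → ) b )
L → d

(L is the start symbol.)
Left-factoring transforms A → αβ₁ | αβ₂ into A → αA' and A' → β₁ | β₂
(α is the longest common prefix among the alternatives). Repeat until
no nonterminal has two alternatives with a common prefix.

Round 1: L has alternatives sharing prefix ') b'. Introduce L': L → ) b L'
  Add: L' → L
  Add: L' → )

No remaining common prefixes — done.

Resulting grammar:
L → ) b L'
L' → L
L' → )
L → d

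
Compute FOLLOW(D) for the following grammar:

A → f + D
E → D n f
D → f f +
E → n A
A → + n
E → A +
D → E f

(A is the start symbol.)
In A → f + D: D is at the end, add FOLLOW(A)
In E → D n f: D is followed by n f, add FIRST(n f) \ {ε} = { 'n' }

The FOLLOW sets referred to above (computed the same way, to a fixed point):
  FOLLOW(A) = { $, '+', 'f' }

Taking the union: FOLLOW(D) = { $, '+', 'f', 'n' }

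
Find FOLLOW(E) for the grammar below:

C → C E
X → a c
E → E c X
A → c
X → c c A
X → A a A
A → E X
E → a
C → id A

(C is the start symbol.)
To compute FOLLOW(E), find every occurrence of E on a right-hand side N → α E β: add FIRST(β) \ {ε}, and if β is empty or nullable also add FOLLOW(N). Iterate to a fixed point.

In C → C E: E is at the end, add FOLLOW(C)
In E → E c X: E is followed by c X, add FIRST(c X) \ {ε} = { 'c' }
In A → E X: E is followed by X, add FIRST(X) \ {ε} = { 'a', 'c' }

The FOLLOW sets referred to above (computed the same way, to a fixed point):
  FOLLOW(C) = { $, 'a' }

Taking the union: FOLLOW(E) = { $, 'a', 'c' }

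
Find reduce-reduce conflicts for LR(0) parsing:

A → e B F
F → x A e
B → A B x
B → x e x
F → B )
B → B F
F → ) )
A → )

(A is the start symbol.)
Yes — I11: [A → e B F .] vs [B → B F .]; I17: [A → ) .] vs [F → B ) .]

A reduce-reduce conflict occurs when an LR(0) state has two complete items [A → α .] and [B → β .] — both call for a reduction, and with no lookahead the parser cannot choose between them.

Augment with A' → A and build the canonical LR(0) collection (I0 = CLOSURE({[A' → . A]}), then GOTO on every symbol after a dot until no new states appear). It has 22 states:
  I0: { [A → . )], [A → . e B F], [A' → . A] }  — shift
  I1: { [A → ) .] }  — reduce
  I2: { [A' → A .] }  — accept
  I3: { [A → . )], [A → . e B F], [A → e . B F], [B → . A B x], [B → . B F], [B → . x e x] }  — shift
  I4: { [A → . )], [A → . e B F], [B → . A B x], [B → . B F], [B → . x e x], [B → A . B x] }  — shift
  I5: { [A → . )], [A → . e B F], [A → e B . F], [B → . A B x], [B → . B F], [B → . x e x], [B → B . F], [F → . ) )], [F → . B )], [F → . x A e] }  — shift
  I6: { [B → x . e x] }  — shift
  I7: { [B → x e . x] }  — shift
  I8: { [B → x e x .] }  — reduce
  I9: { [A → ) .], [F → ) . )] }  — shift, reduce
  I10: { [A → . )], [A → . e B F], [B → . A B x], [B → . B F], [B → . x e x], [B → B . F], [F → . ) )], [F → . B )], [F → . x A e], [F → B . )] }  — shift
  I11: { [A → e B F .], [B → B F .] }  — 2 reduces
  I12: { [A → . )], [A → . e B F], [B → x . e x], [F → x . A e] }  — shift
  I13: { [F → x A . e] }  — shift
  I14: { [A → . )], [A → . e B F], [A → e . B F], [B → . A B x], [B → . B F], [B → . x e x], [B → x e . x] }  — shift
  I15: { [B → x . e x], [B → x e x .] }  — shift, reduce
  I16: { [F → x A e .] }  — reduce
  I17: { [A → ) .], [F → ) . )], [F → B ) .] }  — shift, 2 reduces
  I18: { [B → B F .] }  — reduce
  I19: { [F → ) ) .] }  — reduce
  I20: { [A → . )], [A → . e B F], [B → . A B x], [B → . B F], [B → . x e x], [B → A B . x], [B → B . F], [F → . ) )], [F → . B )], [F → . x A e] }  — shift
  I21: { [A → . )], [A → . e B F], [B → A B x .], [B → x . e x], [F → x . A e] }  — shift, reduce

I11 contains complete items [A → e B F .], [B → B F .] — reduce-reduce conflict.
I17 contains complete items [A → ) .], [F → B ) .] — reduce-reduce conflict.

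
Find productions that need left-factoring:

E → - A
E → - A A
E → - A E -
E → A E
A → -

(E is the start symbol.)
Left-factoring is needed when two productions for the same non-terminal
share a common prefix on the right-hand side.

Productions for E:
  E → - A
  E → - A A
  E → - A E -
  E → A E

Found common prefix '- A' in productions for E

Answer: Yes, E has productions with common prefix '- A'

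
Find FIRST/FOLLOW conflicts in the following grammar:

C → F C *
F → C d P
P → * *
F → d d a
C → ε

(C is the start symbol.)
A FIRST/FOLLOW conflict occurs when a non-terminal N has a nullable alternative N → β (β ⇒* ε) and another alternative N → α with FIRST(α) ∩ FOLLOW(N) ≠ ∅: on such a lookahead the parser cannot decide between expanding α and letting N vanish via β.

Nullable non-terminals: C.
FIRST sets used below: FIRST(F) = { 'd' }

C: nullable alternative(s) C → ε; FOLLOW(C) = { $, '*', 'd' }
  C → F C *: FIRST \ {ε} = { 'd' } — overlaps FOLLOW(C) on { 'd' }: CONFLICT
  C → ε: FIRST \ {ε} = { } — this is the only nullable alternative, skip

F, P have no nullable alternative, so no FIRST/FOLLOW check is needed there.

So the grammar has 1 FIRST/FOLLOW conflict (marked CONFLICT above).

Answer: Yes. C → F C '*' with FOLLOW(C) on { 'd' }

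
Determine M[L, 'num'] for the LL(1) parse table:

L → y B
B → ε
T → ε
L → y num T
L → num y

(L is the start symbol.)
L → num y

To find M[L, 'num'], we find productions for L where 'num' is in the predict set (PREDICT(N → α) = (FIRST(α) \ {ε}) ∪ (FOLLOW(N) if α ⇒* ε)).

L → y B: PREDICT = { 'y' }
L → y num T: PREDICT = { 'y' }
L → num y: PREDICT = { 'num' }
  'num' is in predict set, so this production goes in M[L, 'num']

M[L, 'num'] = L → num y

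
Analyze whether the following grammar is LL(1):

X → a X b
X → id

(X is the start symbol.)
For X:
  PREDICT(X → a X b) = { 'a' }
  PREDICT(X → id) = { 'id' }

All predict sets are disjoint. The grammar IS LL(1).

Answer: Yes, the grammar is LL(1).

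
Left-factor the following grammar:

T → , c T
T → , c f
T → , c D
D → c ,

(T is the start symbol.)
Left-factoring transforms A → αβ₁ | αβ₂ into A → αA' and A' → β₁ | β₂
(α is the longest common prefix among the alternatives). Repeat until
no nonterminal has two alternatives with a common prefix.

Round 1: T has alternatives sharing prefix ', c'. Introduce T': T → , c T'
  Add: T' → T
  Add: T' → f
  Add: T' → D

No remaining common prefixes — done.

Resulting grammar:
T → , c T'
T' → T
T' → f
T' → D
D → c ,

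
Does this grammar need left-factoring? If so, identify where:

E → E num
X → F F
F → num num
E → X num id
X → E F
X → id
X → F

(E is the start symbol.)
Left-factoring is needed when two productions for the same non-terminal
share a common prefix on the right-hand side.

Productions for E:
  E → E num
  E → X num id
Productions for X:
  X → F F
  X → E F
  X → id
  X → F

Found common prefix 'F' in productions for X

Answer: Yes, X has productions with common prefix 'F'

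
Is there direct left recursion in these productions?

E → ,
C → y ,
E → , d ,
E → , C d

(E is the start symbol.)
E → ,: starts with ','
C → y ,: starts with y
E → , d ,: starts with ','
E → , C d: starts with ','

No direct left recursion found.

Answer: No direct left recursion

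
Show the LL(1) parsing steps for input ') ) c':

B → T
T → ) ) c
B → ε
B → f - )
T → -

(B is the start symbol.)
LL(1) parsing maintains a stack (initially the start symbol over $) and the input. At each step: if the stack top is a terminal, match it against the current input token; if it is a non-terminal N, replace it with the RHS of M[N, lookahead] (the unique production whose predict set contains the lookahead).

Stack is shown with the top on the left.

Stack    Input    Action
------------------------
B $      ) ) c $  output B → T
T $      ) ) c $  output T → ) ) c
) ) c $  ) ) c $  match ')'
) c $    ) c $    match ')'
c $      c $      match 'c'
$        $        accept

The string is accepted.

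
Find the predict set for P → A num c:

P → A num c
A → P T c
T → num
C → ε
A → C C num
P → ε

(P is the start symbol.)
PREDICT(P → A num c) = (FIRST(RHS) \ {ε}) ∪ (FOLLOW(P) if ε ∈ FIRST(RHS), i.e. RHS ⇒* ε)
FIRST(A) = { 'num' }
FIRST(A num c) = { 'num' }
ε ∉ FIRST(A num c), so FOLLOW(P) is not added.
PREDICT(P → A num c) = { 'num' }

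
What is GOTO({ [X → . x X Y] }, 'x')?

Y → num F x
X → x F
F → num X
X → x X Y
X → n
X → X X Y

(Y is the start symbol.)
GOTO(I, 'x') = CLOSURE({ [A → αX.β] : [A → α.Xβ] ∈ I, X = 'x' })

Items with dot before 'x', with the dot advanced:
  [X → . x X Y] → [X → x . X Y]
Closure of the advanced items:
  [X → x . X Y] has the dot before X: add [X → . x F], [X → . x X Y], [X → . n], [X → . X X Y]

GOTO = { [X → . X X Y], [X → . n], [X → . x F], [X → . x X Y], [X → x . X Y] }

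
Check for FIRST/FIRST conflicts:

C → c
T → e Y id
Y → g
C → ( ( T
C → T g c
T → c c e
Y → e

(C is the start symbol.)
A FIRST/FIRST conflict occurs when two productions N → α and N → β for the same non-terminal have FIRST(α) ∩ FIRST(β) ≠ ∅ (with ε ∈ FIRST of a nullable right-hand side, so two nullable alternatives also conflict).

FIRST sets of the non-terminals at (or reachable through a nullable prefix from) the front of some alternative:
  FIRST(T) = { 'c', 'e' }

Productions for C:
  C → c: FIRST = { 'c' }
  C → ( ( T: FIRST = { '(' }
  C → T g c: FIRST = { 'c', 'e' }
Productions for T:
  T → e Y id: FIRST = { 'e' }
  T → c c e: FIRST = { 'c' }
Productions for Y:
  Y → g: FIRST = { 'g' }
  Y → e: FIRST = { 'e' }

Conflict for C: C → c and C → T g c
  Overlap: { 'c' }

Answer: Yes. C → c / C → T g c on { 'c' }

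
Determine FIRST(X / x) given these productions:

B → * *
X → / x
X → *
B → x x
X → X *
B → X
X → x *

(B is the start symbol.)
FIRST sets of the non-terminals involved (from the grammar, by fixed-point iteration):
  FIRST(X) = { '*', '/', 'x' }

To compute FIRST(X / x), process the symbols left to right:
Symbol X is a non-terminal. Add FIRST(X) \ {ε} = { '*', '/', 'x' }
X is not nullable (ε ∉ FIRST(X)), so stop here.
FIRST(X / x) = { '*', '/', 'x' }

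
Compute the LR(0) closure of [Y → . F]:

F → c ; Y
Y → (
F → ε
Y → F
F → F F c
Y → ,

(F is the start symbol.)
{ [F → . F F c], [F → . c ; Y], [F → .], [Y → . F] }

To compute CLOSURE, for each item [A → α.Bβ] where B is a non-terminal, add [B → .γ] for all productions B → γ; repeat for the newly added items until nothing changes.

Start with: [Y → . F]
  [Y → . F] has the dot before F: add [F → . c ; Y], [F → .], [F → . F F c]
No further items can be added.

CLOSURE = { [F → . F F c], [F → . c ; Y], [F → .], [Y → . F] }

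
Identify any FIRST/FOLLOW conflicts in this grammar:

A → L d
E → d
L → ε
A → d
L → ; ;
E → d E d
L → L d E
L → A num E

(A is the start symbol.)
Yes. L → L d E with FOLLOW(L) on { 'd' }; L → A num E with FOLLOW(L) on { 'd' }

A FIRST/FOLLOW conflict occurs when a non-terminal N has a nullable alternative N → β (β ⇒* ε) and another alternative N → α with FIRST(α) ∩ FOLLOW(N) ≠ ∅: on such a lookahead the parser cannot decide between expanding α and letting N vanish via β.

Nullable non-terminals: L.
FIRST sets used below: FIRST(L) = { ';', 'd', ε }, FIRST(A) = { ';', 'd' }

L: nullable alternative(s) L → ε; FOLLOW(L) = { 'd' }
  L → ε: FIRST \ {ε} = { } — this is the only nullable alternative, skip
  L → ; ;: FIRST \ {ε} = { ';' } — disjoint from FOLLOW(L)
  L → L d E: FIRST \ {ε} = { ';', 'd' } — overlaps FOLLOW(L) on { 'd' }: CONFLICT
  L → A num E: FIRST \ {ε} = { ';', 'd' } — overlaps FOLLOW(L) on { 'd' }: CONFLICT

A, E have no nullable alternative, so no FIRST/FOLLOW check is needed there.

So the grammar has 2 FIRST/FOLLOW conflicts (marked CONFLICT above).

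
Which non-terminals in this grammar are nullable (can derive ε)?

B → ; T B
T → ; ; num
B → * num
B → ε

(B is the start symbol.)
ε-productions: B → ε
So B is immediately nullable.
No further non-terminal can be added: every production for the remaining non-terminals contains a terminal or a non-nullable non-terminal.
Nullable = { 'B' }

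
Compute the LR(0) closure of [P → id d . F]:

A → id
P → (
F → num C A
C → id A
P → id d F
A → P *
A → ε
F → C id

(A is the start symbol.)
To compute CLOSURE, for each item [A → α.Bβ] where B is a non-terminal, add [B → .γ] for all productions B → γ; repeat for the newly added items until nothing changes.

Start with: [P → id d . F]
  [P → id d . F] has the dot before F: add [F → . num C A], [F → . C id]
  [F → . C id] has the dot before C: add [C → . id A]
No further items can be added.

CLOSURE = { [C → . id A], [F → . C id], [F → . num C A], [P → id d . F] }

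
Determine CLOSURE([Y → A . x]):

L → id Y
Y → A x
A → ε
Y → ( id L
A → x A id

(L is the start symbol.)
Start with: [Y → A . x]
The dot precedes the terminal x, so nothing is added.

CLOSURE = { [Y → A . x] }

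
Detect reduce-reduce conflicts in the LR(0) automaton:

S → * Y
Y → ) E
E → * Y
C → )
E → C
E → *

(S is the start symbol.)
A reduce-reduce conflict occurs when an LR(0) state has two complete items [A → α .] and [B → β .] — both call for a reduction, and with no lookahead the parser cannot choose between them.

Augment with S' → S and build the canonical LR(0) collection (I0 = CLOSURE({[S' → . S]}), then GOTO on every symbol after a dot until no new states appear). It has 10 states:
  I0: { [S → . * Y], [S' → . S] }  — shift
  I1: { [S → * . Y], [Y → . ) E] }  — shift
  I2: { [S' → S .] }  — accept
  I3: { [C → . )], [E → . * Y], [E → . *], [E → . C], [Y → ) . E] }  — shift
  I4: { [S → * Y .] }  — reduce
  I5: { [C → ) .] }  — reduce
  I6: { [E → * . Y], [E → * .], [Y → . ) E] }  — shift, reduce
  I7: { [E → C .] }  — reduce
  I8: { [Y → ) E .] }  — reduce
  I9: { [E → * Y .] }  — reduce

No state contains more than one complete item.

Answer: No reduce-reduce conflicts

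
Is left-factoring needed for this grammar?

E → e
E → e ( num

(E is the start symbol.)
Left-factoring is needed when two productions for the same non-terminal
share a common prefix on the right-hand side.

Productions for E:
  E → e
  E → e ( num

Found common prefix 'e' in productions for E

Answer: Yes, E has productions with common prefix 'e'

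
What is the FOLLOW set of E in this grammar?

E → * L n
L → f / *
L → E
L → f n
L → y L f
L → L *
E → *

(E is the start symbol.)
To compute FOLLOW(E), find every occurrence of E on a right-hand side N → α E β: add FIRST(β) \ {ε}, and if β is empty or nullable also add FOLLOW(N). Iterate to a fixed point.

E is the start symbol, so $ ∈ FOLLOW(E).
In L → E: E is at the end, add FOLLOW(L)

The FOLLOW sets referred to above (computed the same way, to a fixed point):
  FOLLOW(L) = { '*', 'f', 'n' }

Taking the union: FOLLOW(E) = { $, '*', 'f', 'n' }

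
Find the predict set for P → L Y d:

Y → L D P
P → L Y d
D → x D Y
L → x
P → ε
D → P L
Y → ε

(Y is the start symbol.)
PREDICT(P → L Y d) = (FIRST(RHS) \ {ε}) ∪ (FOLLOW(P) if ε ∈ FIRST(RHS), i.e. RHS ⇒* ε)
FIRST(L) = { 'x' }
FIRST(L Y d) = { 'x' }
ε ∉ FIRST(L Y d), so FOLLOW(P) is not added.
PREDICT(P → L Y d) = { 'x' }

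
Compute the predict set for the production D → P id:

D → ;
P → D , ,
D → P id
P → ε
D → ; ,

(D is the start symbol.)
{ ';', 'id' }

PREDICT(D → P id) = (FIRST(RHS) \ {ε}) ∪ (FOLLOW(D) if ε ∈ FIRST(RHS), i.e. RHS ⇒* ε)
FIRST(P) = { ';', 'id', ε }
FIRST(P id) = { ';', 'id' }
ε ∉ FIRST(P id), so FOLLOW(D) is not added.
PREDICT(D → P id) = { ';', 'id' }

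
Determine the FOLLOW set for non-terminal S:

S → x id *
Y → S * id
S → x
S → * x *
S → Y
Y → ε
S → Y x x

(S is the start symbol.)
To compute FOLLOW(S), find every occurrence of S on a right-hand side N → α S β: add FIRST(β) \ {ε}, and if β is empty or nullable also add FOLLOW(N). Iterate to a fixed point.

S is the start symbol, so $ ∈ FOLLOW(S).
In Y → S * id: S is followed by '*' id, add FIRST('*' id) \ {ε} = { '*' }

Taking the union: FOLLOW(S) = { $, '*' }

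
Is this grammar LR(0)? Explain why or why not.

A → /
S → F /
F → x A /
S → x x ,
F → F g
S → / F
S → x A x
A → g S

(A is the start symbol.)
A grammar is LR(0) if no state in the canonical LR(0) collection has:
  - both a shift item (dot before a terminal) and a complete item (shift-reduce conflict), or
  - two or more complete items (reduce-reduce conflict; the accept item [A' → A .] counts as a complete item here).

Augment with A' → A and build the canonical LR(0) collection (I0 = CLOSURE({[A' → . A]}), then GOTO on every symbol after a dot until no new states appear). It has 18 states:
  I0: { [A → . /], [A → . g S], [A' → . A] }  — shift
  I1: { [A → / .] }  — reduce
  I2: { [A' → A .] }  — accept
  I3: { [A → g . S], [F → . F g], [F → . x A /], [S → . / F], [S → . F /], [S → . x A x], [S → . x x ,] }  — shift
  I4: { [F → . F g], [F → . x A /], [S → / . F] }  — shift
  I5: { [F → F . g], [S → F . /] }  — shift
  I6: { [A → g S .] }  — reduce
  I7: { [A → . /], [A → . g S], [F → x . A /], [S → x . A x], [S → x . x ,] }  — shift
  I8: { [F → x A . /], [S → x A . x] }  — shift
  I9: { [S → x x . ,] }  — shift
  I10: { [S → x x , .] }  — reduce
  I11: { [F → x A / .] }  — reduce
  I12: { [S → x A x .] }  — reduce
  I13: { [S → F / .] }  — reduce
  I14: { [F → F g .] }  — reduce
  I15: { [F → F . g], [S → / F .] }  — shift, reduce
  I16: { [A → . /], [A → . g S], [F → x . A /] }  — shift
  I17: { [F → x A . /] }  — shift

Conflict in state I15:
  Shift-reduce conflict between [S → / F .] and [F → F . g]
So the grammar is NOT LR(0).

Answer: No. Shift-reduce conflict between [S → / F .] and [F → F . g]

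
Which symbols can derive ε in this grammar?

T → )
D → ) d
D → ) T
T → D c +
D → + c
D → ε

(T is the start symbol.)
A non-terminal is nullable if it can derive ε (the empty string): either it has an ε-production, or it has a production whose right-hand side consists entirely of nullable non-terminals.

ε-productions: D → ε
So D is immediately nullable.
No further non-terminal can be added: every production for the remaining non-terminals contains a terminal or a non-nullable non-terminal.
Nullable = { 'D' }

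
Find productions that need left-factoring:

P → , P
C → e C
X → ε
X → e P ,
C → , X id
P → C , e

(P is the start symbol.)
No, left-factoring is not needed

Left-factoring is needed when two productions for the same non-terminal
share a common prefix on the right-hand side.

Productions for P:
  P → , P
  P → C , e
Productions for C:
  C → e C
  C → , X id
Productions for X:
  X → ε
  X → e P ,

No common prefixes found.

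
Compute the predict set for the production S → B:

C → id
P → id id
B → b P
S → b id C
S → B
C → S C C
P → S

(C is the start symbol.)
PREDICT(S → B) = (FIRST(RHS) \ {ε}) ∪ (FOLLOW(S) if ε ∈ FIRST(RHS), i.e. RHS ⇒* ε)
FIRST(B) = { 'b' }
FIRST(B) = { 'b' }
ε ∉ FIRST(B), so FOLLOW(S) is not added.
PREDICT(S → B) = { 'b' }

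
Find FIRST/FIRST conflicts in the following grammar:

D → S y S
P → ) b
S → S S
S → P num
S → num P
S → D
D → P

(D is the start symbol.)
A FIRST/FIRST conflict occurs when two productions N → α and N → β for the same non-terminal have FIRST(α) ∩ FIRST(β) ≠ ∅ (with ε ∈ FIRST of a nullable right-hand side, so two nullable alternatives also conflict).

FIRST sets of the non-terminals at (or reachable through a nullable prefix from) the front of some alternative:
  FIRST(S) = { ')', 'num' }
  FIRST(P) = { ')' }
  FIRST(D) = { ')', 'num' }

Productions for D:
  D → S y S: FIRST = { ')', 'num' }
  D → P: FIRST = { ')' }
Productions for S:
  S → S S: FIRST = { ')', 'num' }
  S → P num: FIRST = { ')' }
  S → num P: FIRST = { 'num' }
  S → D: FIRST = { ')', 'num' }
P has only one production, so no FIRST/FIRST conflict is possible there.

Conflict for D: D → S y S and D → P
  Overlap: { ')' }
Conflict for S: S → S S and S → P num
  Overlap: { ')' }
Conflict for S: S → S S and S → num P
  Overlap: { 'num' }
Conflict for S: S → S S and S → D
  Overlap: { ')', 'num' }
Conflict for S: S → P num and S → D
  Overlap: { ')' }
Conflict for S: S → num P and S → D
  Overlap: { 'num' }

Answer: Yes. D → S y S / D → P on { ')' }; S → S S / S → P num on { ')' }; S → S S / S → num P on { 'num' }; S → S S / S → D on { ')', 'num' }; S → P num / S → D on { ')' }; S → num P / S → D on { 'num' }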